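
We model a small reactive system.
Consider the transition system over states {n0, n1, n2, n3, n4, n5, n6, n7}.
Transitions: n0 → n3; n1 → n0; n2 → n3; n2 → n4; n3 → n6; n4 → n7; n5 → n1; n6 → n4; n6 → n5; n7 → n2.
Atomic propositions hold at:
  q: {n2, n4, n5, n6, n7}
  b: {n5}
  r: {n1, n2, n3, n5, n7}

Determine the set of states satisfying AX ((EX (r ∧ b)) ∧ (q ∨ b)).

{n3}

Sat(r ∧ b) = {n5}
Sat(EX (r ∧ b)) = {s : some successor in {n5}} = {n6}
Sat(q ∨ b) = {n2, n4, n5, n6, n7}
Sat((EX (r ∧ b)) ∧ (q ∨ b)) = {n6}
Sat(AX ((EX (r ∧ b)) ∧ (q ∨ b))) = {s : every successor in {n6}} = {n3}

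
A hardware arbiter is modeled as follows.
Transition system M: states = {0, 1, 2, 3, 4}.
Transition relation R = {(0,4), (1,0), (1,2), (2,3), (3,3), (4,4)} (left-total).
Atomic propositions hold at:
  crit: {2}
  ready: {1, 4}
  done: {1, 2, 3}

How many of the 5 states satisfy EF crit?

2

EF crit: least fixpoint, start Z0 = {2}, add states with some successor in Z. Z1 = {1, 2}; fixed.
Sat(EF crit) = {1, 2}
|Sat(EF crit)| = |{1, 2}| = 2.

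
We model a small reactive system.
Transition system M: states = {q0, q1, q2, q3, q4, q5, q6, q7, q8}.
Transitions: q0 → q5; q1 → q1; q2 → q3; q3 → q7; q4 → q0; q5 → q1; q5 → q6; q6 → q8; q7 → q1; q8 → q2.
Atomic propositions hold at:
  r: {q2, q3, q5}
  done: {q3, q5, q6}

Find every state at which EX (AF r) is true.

{q0, q2, q4, q5, q6, q8}

AF r: least fixpoint, start Z0 = {q2, q3, q5}, add states with every successor in Z. Z1 = {q0, q2, q3, q5, q8}; Z2 = {q0, q2, q3, q4, q5, q6, q8}; fixed.
Sat(AF r) = {q0, q2, q3, q4, q5, q6, q8}
Sat(EX (AF r)) = {s : some successor in {q0, q2, q3, q4, q5, q6, q8}} = {q0, q2, q4, q5, q6, q8}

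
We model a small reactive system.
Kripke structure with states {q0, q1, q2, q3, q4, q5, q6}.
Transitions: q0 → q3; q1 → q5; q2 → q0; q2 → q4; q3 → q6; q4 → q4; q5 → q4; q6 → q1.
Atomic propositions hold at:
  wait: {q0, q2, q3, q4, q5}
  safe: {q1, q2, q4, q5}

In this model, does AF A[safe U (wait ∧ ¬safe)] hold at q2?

Sat(¬safe) = {q0, q3, q6}
Sat(wait ∧ ¬safe) = {q0, q3}
A[safe U (wait ∧ ¬safe)]: least fixpoint, start Z0 = Sat((wait ∧ ¬safe)) = {q0, q3}, add states in Sat(safe) with every successor in Z. Already a fixed point.
Sat(A[safe U (wait ∧ ¬safe)]) = {q0, q3}
AF A[safe U (wait ∧ ¬safe)]: least fixpoint, start Z0 = {q0, q3}, add states with every successor in Z. Already a fixed point.
Sat(AF A[safe U (wait ∧ ¬safe)]) = {q0, q3}
q2 ∉ Sat(AF A[safe U (wait ∧ ¬safe)]) = {q0, q3}, so the formula does not hold at q2.

No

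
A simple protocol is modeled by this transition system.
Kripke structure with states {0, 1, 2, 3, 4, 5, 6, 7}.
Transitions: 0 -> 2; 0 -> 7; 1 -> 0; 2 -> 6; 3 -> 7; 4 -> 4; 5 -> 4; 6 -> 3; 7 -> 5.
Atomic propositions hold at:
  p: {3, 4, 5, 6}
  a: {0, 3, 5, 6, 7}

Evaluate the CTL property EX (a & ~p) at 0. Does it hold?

Yes

Sat(~p) = {0, 1, 2, 7}
Sat(a & ~p) = {0, 7}
Sat(EX (a & ~p)) = {s : some successor in {0, 7}} = {0, 1, 3}
0 ∈ Sat(EX (a & ~p)) = {0, 1, 3}, so the formula holds at 0.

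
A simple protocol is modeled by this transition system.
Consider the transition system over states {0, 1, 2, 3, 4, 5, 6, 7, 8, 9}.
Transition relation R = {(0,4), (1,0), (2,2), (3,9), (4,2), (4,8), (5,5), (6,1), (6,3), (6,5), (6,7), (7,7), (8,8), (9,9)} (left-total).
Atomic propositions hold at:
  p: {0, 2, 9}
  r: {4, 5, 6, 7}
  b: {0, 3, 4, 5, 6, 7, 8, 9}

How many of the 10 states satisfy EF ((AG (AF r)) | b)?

9

AF r: least fixpoint, start Z0 = {4, 5, 6, 7}, add states with every successor in Z. Z1 = {0, 4, 5, 6, 7}; Z2 = {0, 1, 4, 5, 6, 7}; fixed.
Sat(AF r) = {0, 1, 4, 5, 6, 7}
AG (AF r): greatest fixpoint, start Z0 = {0, 1, 4, 5, 6, 7}, keep only states in Sat with every successor in Z. Z1 = {0, 1, 5, 7}; Z2 = {1, 5, 7}; Z3 = {5, 7}; fixed.
Sat(AG (AF r)) = {5, 7}
Sat((AG (AF r)) | b) = {0, 3, 4, 5, 6, 7, 8, 9}
EF ((AG (AF r)) | b): least fixpoint, start Z0 = {0, 3, 4, 5, 6, 7, 8, 9}, add states with some successor in Z. Z1 = {0, 1, 3, 4, 5, 6, 7, 8, 9}; fixed.
Sat(EF ((AG (AF r)) | b)) = {0, 1, 3, 4, 5, 6, 7, 8, 9}
|Sat(EF ((AG (AF r)) | b))| = |{0, 1, 3, 4, 5, 6, 7, 8, 9}| = 9.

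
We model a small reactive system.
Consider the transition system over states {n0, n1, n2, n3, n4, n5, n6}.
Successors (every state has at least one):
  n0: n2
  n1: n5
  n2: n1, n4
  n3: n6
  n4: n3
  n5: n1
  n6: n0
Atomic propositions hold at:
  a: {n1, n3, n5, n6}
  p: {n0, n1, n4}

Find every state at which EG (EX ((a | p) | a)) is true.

Sat(a | p) = {n0, n1, n3, n4, n5, n6}
Sat((a | p) | a) = {n0, n1, n3, n4, n5, n6}
Sat(EX ((a | p) | a)) = {s : some successor in {n0, n1, n3, n4, n5, n6}} = {n1, n2, n3, n4, n5, n6}
EG (EX ((a | p) | a)): greatest fixpoint, start Z0 = {n1, n2, n3, n4, n5, n6}, keep only states in Sat with some successor in Z. Z1 = {n1, n2, n3, n4, n5}; Z2 = {n1, n2, n4, n5}; Z3 = {n1, n2, n5}; fixed.
Sat(EG (EX ((a | p) | a))) = {n1, n2, n5}

{n1, n2, n5}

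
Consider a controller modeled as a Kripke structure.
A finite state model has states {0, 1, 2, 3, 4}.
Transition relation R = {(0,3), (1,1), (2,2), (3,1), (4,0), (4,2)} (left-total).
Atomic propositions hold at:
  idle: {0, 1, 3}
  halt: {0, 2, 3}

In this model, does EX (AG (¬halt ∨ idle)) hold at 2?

No

Sat(¬halt) = {1, 4}
Sat(¬halt ∨ idle) = {0, 1, 3, 4}
AG (¬halt ∨ idle): greatest fixpoint, start Z0 = {0, 1, 3, 4}, keep only states in Sat with every successor in Z. Z1 = {0, 1, 3}; fixed.
Sat(AG (¬halt ∨ idle)) = {0, 1, 3}
Sat(EX (AG (¬halt ∨ idle))) = {s : some successor in {0, 1, 3}} = {0, 1, 3, 4}
2 ∉ Sat(EX (AG (¬halt ∨ idle))) = {0, 1, 3, 4}, so the formula does not hold at 2.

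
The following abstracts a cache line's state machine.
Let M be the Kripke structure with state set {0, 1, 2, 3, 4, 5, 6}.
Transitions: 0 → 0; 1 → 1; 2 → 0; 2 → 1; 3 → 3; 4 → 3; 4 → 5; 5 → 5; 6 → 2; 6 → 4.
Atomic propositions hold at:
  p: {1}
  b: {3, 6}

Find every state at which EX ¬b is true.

Sat(¬b) = {0, 1, 2, 4, 5}
Sat(EX ¬b) = {s : some successor in {0, 1, 2, 4, 5}} = {0, 1, 2, 4, 5, 6}

{0, 1, 2, 4, 5, 6}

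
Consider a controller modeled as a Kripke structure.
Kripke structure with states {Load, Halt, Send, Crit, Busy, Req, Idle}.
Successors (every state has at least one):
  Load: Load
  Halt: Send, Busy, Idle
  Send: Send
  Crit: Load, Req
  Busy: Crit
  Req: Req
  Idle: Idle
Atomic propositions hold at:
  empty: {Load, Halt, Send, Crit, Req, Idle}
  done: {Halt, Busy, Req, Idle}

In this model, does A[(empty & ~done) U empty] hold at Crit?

Yes

Sat(~done) = {Load, Send, Crit}
Sat(empty & ~done) = {Load, Send, Crit}
A[(empty & ~done) U empty]: least fixpoint, start Z0 = Sat(empty) = {Load, Halt, Send, Crit, Req, Idle}, add states in Sat(empty & ~done) with every successor in Z. Already a fixed point.
Sat(A[(empty & ~done) U empty]) = {Load, Halt, Send, Crit, Req, Idle}
Crit ∈ Sat(A[(empty & ~done) U empty]) = {Load, Halt, Send, Crit, Req, Idle}, so the formula holds at Crit.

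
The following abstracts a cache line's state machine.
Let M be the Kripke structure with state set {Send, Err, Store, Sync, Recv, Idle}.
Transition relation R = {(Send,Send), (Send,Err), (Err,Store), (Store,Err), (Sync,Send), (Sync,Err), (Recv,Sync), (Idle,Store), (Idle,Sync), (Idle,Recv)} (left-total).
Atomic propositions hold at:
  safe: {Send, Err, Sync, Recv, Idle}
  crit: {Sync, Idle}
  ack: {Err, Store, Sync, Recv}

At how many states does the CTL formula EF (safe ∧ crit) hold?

Sat(safe ∧ crit) = {Sync, Idle}
EF (safe ∧ crit): least fixpoint, start Z0 = {Sync, Idle}, add states with some successor in Z. Z1 = {Sync, Recv, Idle}; fixed.
Sat(EF (safe ∧ crit)) = {Sync, Recv, Idle}
|Sat(EF (safe ∧ crit))| = |{Sync, Recv, Idle}| = 3.

3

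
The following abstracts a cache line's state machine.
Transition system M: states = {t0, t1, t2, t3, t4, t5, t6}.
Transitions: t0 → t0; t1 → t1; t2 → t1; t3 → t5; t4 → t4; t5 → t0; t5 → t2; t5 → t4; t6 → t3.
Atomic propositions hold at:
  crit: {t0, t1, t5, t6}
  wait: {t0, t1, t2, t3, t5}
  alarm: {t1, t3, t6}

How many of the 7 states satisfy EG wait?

5

EG wait: greatest fixpoint, start Z0 = {t0, t1, t2, t3, t5}, keep only states in Sat with some successor in Z. Already a fixed point.
Sat(EG wait) = {t0, t1, t2, t3, t5}
|Sat(EG wait)| = |{t0, t1, t2, t3, t5}| = 5.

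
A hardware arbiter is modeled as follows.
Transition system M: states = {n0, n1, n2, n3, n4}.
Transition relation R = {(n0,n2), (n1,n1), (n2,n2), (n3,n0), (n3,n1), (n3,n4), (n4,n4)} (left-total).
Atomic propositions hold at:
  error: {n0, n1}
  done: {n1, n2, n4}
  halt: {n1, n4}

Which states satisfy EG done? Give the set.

{n1, n2, n4}

EG done: greatest fixpoint, start Z0 = {n1, n2, n4}, keep only states in Sat with some successor in Z. Already a fixed point.
Sat(EG done) = {n1, n2, n4}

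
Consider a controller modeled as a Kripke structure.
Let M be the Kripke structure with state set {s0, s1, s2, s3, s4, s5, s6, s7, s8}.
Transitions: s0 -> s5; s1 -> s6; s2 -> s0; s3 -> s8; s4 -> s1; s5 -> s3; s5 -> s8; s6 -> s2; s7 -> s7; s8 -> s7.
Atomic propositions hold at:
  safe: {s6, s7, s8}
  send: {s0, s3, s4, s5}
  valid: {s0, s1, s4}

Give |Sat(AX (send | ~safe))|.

Sat(~safe) = {s0, s1, s2, s3, s4, s5}
Sat(send | ~safe) = {s0, s1, s2, s3, s4, s5}
Sat(AX (send | ~safe)) = {s : every successor in {s0, s1, s2, s3, s4, s5}} = {s0, s2, s4, s6}
|Sat(AX (send | ~safe))| = |{s0, s2, s4, s6}| = 4.

4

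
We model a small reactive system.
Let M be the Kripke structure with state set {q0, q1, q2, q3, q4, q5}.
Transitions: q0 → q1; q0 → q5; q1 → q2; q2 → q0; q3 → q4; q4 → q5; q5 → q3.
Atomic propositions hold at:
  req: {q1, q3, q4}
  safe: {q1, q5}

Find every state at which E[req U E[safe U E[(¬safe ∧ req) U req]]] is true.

{q1, q3, q4, q5}

Sat(¬safe) = {q0, q2, q3, q4}
Sat(¬safe ∧ req) = {q3, q4}
E[(¬safe ∧ req) U req]: least fixpoint, start Z0 = Sat(req) = {q1, q3, q4}, add states in Sat(¬safe ∧ req) with some successor in Z. Already a fixed point.
Sat(E[(¬safe ∧ req) U req]) = {q1, q3, q4}
E[safe U E[(¬safe ∧ req) U req]]: least fixpoint, start Z0 = Sat(E[(¬safe ∧ req) U req]) = {q1, q3, q4}, add states in Sat(safe) with some successor in Z. Z1 = {q1, q3, q4, q5}; fixed.
Sat(E[safe U E[(¬safe ∧ req) U req]]) = {q1, q3, q4, q5}
E[req U E[safe U E[(¬safe ∧ req) U req]]]: least fixpoint, start Z0 = Sat(E[safe U E[(¬safe ∧ req) U req]]) = {q1, q3, q4, q5}, add states in Sat(req) with some successor in Z. Already a fixed point.
Sat(E[req U E[safe U E[(¬safe ∧ req) U req]]]) = {q1, q3, q4, q5}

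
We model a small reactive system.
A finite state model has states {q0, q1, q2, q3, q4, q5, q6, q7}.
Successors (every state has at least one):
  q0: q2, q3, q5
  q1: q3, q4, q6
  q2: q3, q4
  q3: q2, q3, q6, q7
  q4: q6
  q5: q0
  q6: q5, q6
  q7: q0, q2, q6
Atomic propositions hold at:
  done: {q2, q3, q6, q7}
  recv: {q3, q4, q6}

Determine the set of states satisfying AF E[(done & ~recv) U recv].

Sat(~recv) = {q0, q1, q2, q5, q7}
Sat(done & ~recv) = {q2, q7}
E[(done & ~recv) U recv]: least fixpoint, start Z0 = Sat(recv) = {q3, q4, q6}, add states in Sat(done & ~recv) with some successor in Z. Z1 = {q2, q3, q4, q6, q7}; fixed.
Sat(E[(done & ~recv) U recv]) = {q2, q3, q4, q6, q7}
AF E[(done & ~recv) U recv]: least fixpoint, start Z0 = {q2, q3, q4, q6, q7}, add states with every successor in Z. Z1 = {q1, q2, q3, q4, q6, q7}; fixed.
Sat(AF E[(done & ~recv) U recv]) = {q1, q2, q3, q4, q6, q7}

{q1, q2, q3, q4, q6, q7}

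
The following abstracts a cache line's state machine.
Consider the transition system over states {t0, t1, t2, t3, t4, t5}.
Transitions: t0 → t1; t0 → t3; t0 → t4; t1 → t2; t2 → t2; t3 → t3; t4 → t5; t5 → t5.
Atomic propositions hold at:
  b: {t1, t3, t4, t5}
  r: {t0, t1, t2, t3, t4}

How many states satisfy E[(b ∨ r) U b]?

5

Sat(b ∨ r) = {t0, t1, t2, t3, t4, t5}
E[(b ∨ r) U b]: least fixpoint, start Z0 = Sat(b) = {t1, t3, t4, t5}, add states in Sat(b ∨ r) with some successor in Z. Z1 = {t0, t1, t3, t4, t5}; fixed.
Sat(E[(b ∨ r) U b]) = {t0, t1, t3, t4, t5}
|Sat(E[(b ∨ r) U b])| = |{t0, t1, t3, t4, t5}| = 5.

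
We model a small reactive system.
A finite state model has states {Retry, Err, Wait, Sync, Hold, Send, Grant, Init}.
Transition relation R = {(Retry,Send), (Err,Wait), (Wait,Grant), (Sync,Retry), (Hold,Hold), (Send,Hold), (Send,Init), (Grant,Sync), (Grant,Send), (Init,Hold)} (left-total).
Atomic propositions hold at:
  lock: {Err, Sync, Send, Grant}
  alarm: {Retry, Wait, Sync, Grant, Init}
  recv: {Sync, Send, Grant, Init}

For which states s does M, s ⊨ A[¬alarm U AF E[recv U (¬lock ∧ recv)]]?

Sat(¬alarm) = {Err, Hold, Send}
Sat(¬lock) = {Retry, Wait, Hold, Init}
Sat(¬lock ∧ recv) = {Init}
E[recv U (¬lock ∧ recv)]: least fixpoint, start Z0 = Sat((¬lock ∧ recv)) = {Init}, add states in Sat(recv) with some successor in Z. Z1 = {Send, Init}; Z2 = {Send, Grant, Init}; fixed.
Sat(E[recv U (¬lock ∧ recv)]) = {Send, Grant, Init}
AF E[recv U (¬lock ∧ recv)]: least fixpoint, start Z0 = {Send, Grant, Init}, add states with every successor in Z. Z1 = {Retry, Wait, Send, Grant, Init}; Z2 = {Retry, Err, Wait, Sync, Send, Grant, Init}; fixed.
Sat(AF E[recv U (¬lock ∧ recv)]) = {Retry, Err, Wait, Sync, Send, Grant, Init}
A[¬alarm U AF E[recv U (¬lock ∧ recv)]]: least fixpoint, start Z0 = Sat(AF E[recv U (¬lock ∧ recv)]) = {Retry, Err, Wait, Sync, Send, Grant, Init}, add states in Sat(¬alarm) with every successor in Z. Already a fixed point.
Sat(A[¬alarm U AF E[recv U (¬lock ∧ recv)]]) = {Retry, Err, Wait, Sync, Send, Grant, Init}

{Retry, Err, Wait, Sync, Send, Grant, Init}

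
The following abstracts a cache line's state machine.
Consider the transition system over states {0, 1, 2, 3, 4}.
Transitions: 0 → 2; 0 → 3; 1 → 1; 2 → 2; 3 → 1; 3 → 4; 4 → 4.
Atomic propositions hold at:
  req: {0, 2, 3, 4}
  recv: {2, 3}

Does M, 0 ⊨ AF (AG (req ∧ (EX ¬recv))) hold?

Sat(¬recv) = {0, 1, 4}
Sat(EX ¬recv) = {s : some successor in {0, 1, 4}} = {1, 3, 4}
Sat(req ∧ (EX ¬recv)) = {3, 4}
AG (req ∧ (EX ¬recv)): greatest fixpoint, start Z0 = {3, 4}, keep only states in Sat with every successor in Z. Z1 = {4}; fixed.
Sat(AG (req ∧ (EX ¬recv))) = {4}
AF (AG (req ∧ (EX ¬recv))): least fixpoint, start Z0 = {4}, add states with every successor in Z. Already a fixed point.
Sat(AF (AG (req ∧ (EX ¬recv)))) = {4}
0 ∉ Sat(AF (AG (req ∧ (EX ¬recv)))) = {4}, so the formula does not hold at 0.

No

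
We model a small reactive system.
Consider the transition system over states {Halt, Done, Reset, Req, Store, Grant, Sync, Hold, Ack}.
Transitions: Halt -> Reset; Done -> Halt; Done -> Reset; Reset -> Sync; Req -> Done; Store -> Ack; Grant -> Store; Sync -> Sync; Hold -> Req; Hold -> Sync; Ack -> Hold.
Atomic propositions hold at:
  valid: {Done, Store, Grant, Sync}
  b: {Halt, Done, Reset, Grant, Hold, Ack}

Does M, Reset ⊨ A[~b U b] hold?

Yes

Sat(~b) = {Req, Store, Sync}
A[~b U b]: least fixpoint, start Z0 = Sat(b) = {Halt, Done, Reset, Grant, Hold, Ack}, add states in Sat(~b) with every successor in Z. Z1 = {Halt, Done, Reset, Req, Store, Grant, Hold, Ack}; fixed.
Sat(A[~b U b]) = {Halt, Done, Reset, Req, Store, Grant, Hold, Ack}
Reset ∈ Sat(A[~b U b]) = {Halt, Done, Reset, Req, Store, Grant, Hold, Ack}, so the formula holds at Reset.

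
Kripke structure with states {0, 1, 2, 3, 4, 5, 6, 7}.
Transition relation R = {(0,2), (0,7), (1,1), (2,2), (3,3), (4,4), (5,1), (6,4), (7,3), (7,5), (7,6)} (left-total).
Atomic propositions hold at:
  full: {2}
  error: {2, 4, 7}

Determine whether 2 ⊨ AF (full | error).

Yes

Sat(full | error) = {2, 4, 7}
AF (full | error): least fixpoint, start Z0 = {2, 4, 7}, add states with every successor in Z. Z1 = {0, 2, 4, 6, 7}; fixed.
Sat(AF (full | error)) = {0, 2, 4, 6, 7}
2 ∈ Sat(AF (full | error)) = {0, 2, 4, 6, 7}, so the formula holds at 2.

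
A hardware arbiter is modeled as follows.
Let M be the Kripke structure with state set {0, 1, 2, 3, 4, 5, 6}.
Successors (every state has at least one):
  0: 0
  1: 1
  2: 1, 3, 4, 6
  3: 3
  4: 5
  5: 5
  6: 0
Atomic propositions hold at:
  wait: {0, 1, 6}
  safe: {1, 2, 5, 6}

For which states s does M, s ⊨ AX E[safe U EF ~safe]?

Sat(~safe) = {0, 3, 4}
EF ~safe: least fixpoint, start Z0 = {0, 3, 4}, add states with some successor in Z. Z1 = {0, 2, 3, 4, 6}; fixed.
Sat(EF ~safe) = {0, 2, 3, 4, 6}
E[safe U EF ~safe]: least fixpoint, start Z0 = Sat(EF ~safe) = {0, 2, 3, 4, 6}, add states in Sat(safe) with some successor in Z. Already a fixed point.
Sat(E[safe U EF ~safe]) = {0, 2, 3, 4, 6}
Sat(AX E[safe U EF ~safe]) = {s : every successor in {0, 2, 3, 4, 6}} = {0, 3, 6}

{0, 3, 6}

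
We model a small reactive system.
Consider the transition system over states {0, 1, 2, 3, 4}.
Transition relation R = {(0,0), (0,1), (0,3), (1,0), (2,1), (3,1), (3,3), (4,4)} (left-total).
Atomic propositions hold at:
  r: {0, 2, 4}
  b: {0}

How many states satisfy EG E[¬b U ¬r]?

Sat(¬b) = {1, 2, 3, 4}
Sat(¬r) = {1, 3}
E[¬b U ¬r]: least fixpoint, start Z0 = Sat(¬r) = {1, 3}, add states in Sat(¬b) with some successor in Z. Z1 = {1, 2, 3}; fixed.
Sat(E[¬b U ¬r]) = {1, 2, 3}
EG E[¬b U ¬r]: greatest fixpoint, start Z0 = {1, 2, 3}, keep only states in Sat with some successor in Z. Z1 = {2, 3}; Z2 = {3}; fixed.
Sat(EG E[¬b U ¬r]) = {3}
|Sat(EG E[¬b U ¬r])| = |{3}| = 1.

1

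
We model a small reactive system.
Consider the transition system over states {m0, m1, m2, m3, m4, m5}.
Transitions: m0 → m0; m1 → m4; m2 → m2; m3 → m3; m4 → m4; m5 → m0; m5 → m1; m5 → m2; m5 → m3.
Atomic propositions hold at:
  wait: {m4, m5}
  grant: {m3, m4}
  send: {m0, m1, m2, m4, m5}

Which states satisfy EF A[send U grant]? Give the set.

A[send U grant]: least fixpoint, start Z0 = Sat(grant) = {m3, m4}, add states in Sat(send) with every successor in Z. Z1 = {m1, m3, m4}; fixed.
Sat(A[send U grant]) = {m1, m3, m4}
EF A[send U grant]: least fixpoint, start Z0 = {m1, m3, m4}, add states with some successor in Z. Z1 = {m1, m3, m4, m5}; fixed.
Sat(EF A[send U grant]) = {m1, m3, m4, m5}

{m1, m3, m4, m5}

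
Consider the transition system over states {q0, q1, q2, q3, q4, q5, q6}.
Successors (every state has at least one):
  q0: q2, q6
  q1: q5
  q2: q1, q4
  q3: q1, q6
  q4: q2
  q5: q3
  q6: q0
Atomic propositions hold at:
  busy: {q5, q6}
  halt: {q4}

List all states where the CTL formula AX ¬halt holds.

{q0, q1, q3, q4, q5, q6}

Sat(¬halt) = {q0, q1, q2, q3, q5, q6}
Sat(AX ¬halt) = {s : every successor in {q0, q1, q2, q3, q5, q6}} = {q0, q1, q3, q4, q5, q6}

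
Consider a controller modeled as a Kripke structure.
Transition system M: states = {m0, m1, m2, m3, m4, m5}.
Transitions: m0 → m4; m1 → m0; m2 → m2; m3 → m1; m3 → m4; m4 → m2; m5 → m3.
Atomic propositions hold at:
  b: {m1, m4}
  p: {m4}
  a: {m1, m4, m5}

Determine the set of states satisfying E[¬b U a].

{m0, m1, m3, m4, m5}

Sat(¬b) = {m0, m2, m3, m5}
E[¬b U a]: least fixpoint, start Z0 = Sat(a) = {m1, m4, m5}, add states in Sat(¬b) with some successor in Z. Z1 = {m0, m1, m3, m4, m5}; fixed.
Sat(E[¬b U a]) = {m0, m1, m3, m4, m5}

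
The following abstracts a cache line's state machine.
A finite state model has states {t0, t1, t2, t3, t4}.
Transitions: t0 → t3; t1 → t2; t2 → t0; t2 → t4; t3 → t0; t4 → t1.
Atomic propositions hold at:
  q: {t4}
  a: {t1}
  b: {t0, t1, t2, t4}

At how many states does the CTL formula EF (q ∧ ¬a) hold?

Sat(¬a) = {t0, t2, t3, t4}
Sat(q ∧ ¬a) = {t4}
EF (q ∧ ¬a): least fixpoint, start Z0 = {t4}, add states with some successor in Z. Z1 = {t2, t4}; Z2 = {t1, t2, t4}; fixed.
Sat(EF (q ∧ ¬a)) = {t1, t2, t4}
|Sat(EF (q ∧ ¬a))| = |{t1, t2, t4}| = 3.

3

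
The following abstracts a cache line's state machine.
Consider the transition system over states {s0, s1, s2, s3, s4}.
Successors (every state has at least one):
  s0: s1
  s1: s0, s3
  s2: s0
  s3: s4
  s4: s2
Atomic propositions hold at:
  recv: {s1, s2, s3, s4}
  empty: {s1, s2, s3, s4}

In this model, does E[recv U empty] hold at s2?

Yes

E[recv U empty]: least fixpoint, start Z0 = Sat(empty) = {s1, s2, s3, s4}, add states in Sat(recv) with some successor in Z. Already a fixed point.
Sat(E[recv U empty]) = {s1, s2, s3, s4}
s2 ∈ Sat(E[recv U empty]) = {s1, s2, s3, s4}, so the formula holds at s2.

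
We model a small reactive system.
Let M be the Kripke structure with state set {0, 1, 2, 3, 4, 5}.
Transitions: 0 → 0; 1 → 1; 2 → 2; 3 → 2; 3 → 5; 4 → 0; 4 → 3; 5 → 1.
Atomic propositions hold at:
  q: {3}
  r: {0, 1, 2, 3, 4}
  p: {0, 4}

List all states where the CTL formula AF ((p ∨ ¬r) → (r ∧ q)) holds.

{1, 2, 3, 5}

Sat(¬r) = {5}
Sat(p ∨ ¬r) = {0, 4, 5}
Sat(r ∧ q) = {3}
Sat((p ∨ ¬r) → (r ∧ q)) = {1, 2, 3}
AF ((p ∨ ¬r) → (r ∧ q)): least fixpoint, start Z0 = {1, 2, 3}, add states with every successor in Z. Z1 = {1, 2, 3, 5}; fixed.
Sat(AF ((p ∨ ¬r) → (r ∧ q))) = {1, 2, 3, 5}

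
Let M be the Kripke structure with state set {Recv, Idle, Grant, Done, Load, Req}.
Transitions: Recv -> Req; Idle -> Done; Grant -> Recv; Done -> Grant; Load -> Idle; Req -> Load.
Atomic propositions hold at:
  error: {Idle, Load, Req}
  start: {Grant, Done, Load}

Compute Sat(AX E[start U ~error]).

{Idle, Grant, Done}

Sat(~error) = {Recv, Grant, Done}
E[start U ~error]: least fixpoint, start Z0 = Sat(~error) = {Recv, Grant, Done}, add states in Sat(start) with some successor in Z. Already a fixed point.
Sat(E[start U ~error]) = {Recv, Grant, Done}
Sat(AX E[start U ~error]) = {s : every successor in {Recv, Grant, Done}} = {Idle, Grant, Done}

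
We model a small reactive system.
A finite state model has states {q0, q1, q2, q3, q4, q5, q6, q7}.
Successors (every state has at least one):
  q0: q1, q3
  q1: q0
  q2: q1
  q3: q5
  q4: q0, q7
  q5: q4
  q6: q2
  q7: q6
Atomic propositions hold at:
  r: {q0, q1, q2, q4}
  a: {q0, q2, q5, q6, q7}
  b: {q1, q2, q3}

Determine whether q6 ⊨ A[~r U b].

Yes

Sat(~r) = {q3, q5, q6, q7}
A[~r U b]: least fixpoint, start Z0 = Sat(b) = {q1, q2, q3}, add states in Sat(~r) with every successor in Z. Z1 = {q1, q2, q3, q6}; Z2 = {q1, q2, q3, q6, q7}; fixed.
Sat(A[~r U b]) = {q1, q2, q3, q6, q7}
q6 ∈ Sat(A[~r U b]) = {q1, q2, q3, q6, q7}, so the formula holds at q6.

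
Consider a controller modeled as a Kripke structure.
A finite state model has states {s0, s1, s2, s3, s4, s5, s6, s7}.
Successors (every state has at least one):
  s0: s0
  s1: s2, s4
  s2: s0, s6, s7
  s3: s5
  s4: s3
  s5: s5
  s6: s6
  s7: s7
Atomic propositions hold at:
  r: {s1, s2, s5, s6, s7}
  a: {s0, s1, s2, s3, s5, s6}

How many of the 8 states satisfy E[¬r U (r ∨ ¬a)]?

7

Sat(¬r) = {s0, s3, s4}
Sat(¬a) = {s4, s7}
Sat(r ∨ ¬a) = {s1, s2, s4, s5, s6, s7}
E[¬r U (r ∨ ¬a)]: least fixpoint, start Z0 = Sat((r ∨ ¬a)) = {s1, s2, s4, s5, s6, s7}, add states in Sat(¬r) with some successor in Z. Z1 = {s1, s2, s3, s4, s5, s6, s7}; fixed.
Sat(E[¬r U (r ∨ ¬a)]) = {s1, s2, s3, s4, s5, s6, s7}
|Sat(E[¬r U (r ∨ ¬a)])| = |{s1, s2, s3, s4, s5, s6, s7}| = 7.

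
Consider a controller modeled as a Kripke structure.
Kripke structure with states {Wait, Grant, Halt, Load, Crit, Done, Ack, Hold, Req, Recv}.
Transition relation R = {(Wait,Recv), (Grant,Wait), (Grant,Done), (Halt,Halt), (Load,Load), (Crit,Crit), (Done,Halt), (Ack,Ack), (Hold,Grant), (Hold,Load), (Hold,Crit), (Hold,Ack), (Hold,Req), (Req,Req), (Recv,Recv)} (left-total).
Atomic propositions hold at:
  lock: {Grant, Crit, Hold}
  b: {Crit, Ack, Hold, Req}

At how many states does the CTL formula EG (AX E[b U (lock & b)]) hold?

Sat(lock & b) = {Crit, Hold}
E[b U (lock & b)]: least fixpoint, start Z0 = Sat((lock & b)) = {Crit, Hold}, add states in Sat(b) with some successor in Z. Already a fixed point.
Sat(E[b U (lock & b)]) = {Crit, Hold}
Sat(AX E[b U (lock & b)]) = {s : every successor in {Crit, Hold}} = {Crit}
EG (AX E[b U (lock & b)]): greatest fixpoint, start Z0 = {Crit}, keep only states in Sat with some successor in Z. Already a fixed point.
Sat(EG (AX E[b U (lock & b)])) = {Crit}
|Sat(EG (AX E[b U (lock & b)]))| = |{Crit}| = 1.

1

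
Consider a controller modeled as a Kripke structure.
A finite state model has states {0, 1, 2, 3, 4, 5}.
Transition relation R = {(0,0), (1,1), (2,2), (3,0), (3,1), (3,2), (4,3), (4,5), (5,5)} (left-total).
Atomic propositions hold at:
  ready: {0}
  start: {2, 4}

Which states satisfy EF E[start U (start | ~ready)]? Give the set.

{1, 2, 3, 4, 5}

Sat(~ready) = {1, 2, 3, 4, 5}
Sat(start | ~ready) = {1, 2, 3, 4, 5}
E[start U (start | ~ready)]: least fixpoint, start Z0 = Sat((start | ~ready)) = {1, 2, 3, 4, 5}, add states in Sat(start) with some successor in Z. Already a fixed point.
Sat(E[start U (start | ~ready)]) = {1, 2, 3, 4, 5}
EF E[start U (start | ~ready)]: least fixpoint, start Z0 = {1, 2, 3, 4, 5}, add states with some successor in Z. Already a fixed point.
Sat(EF E[start U (start | ~ready)]) = {1, 2, 3, 4, 5}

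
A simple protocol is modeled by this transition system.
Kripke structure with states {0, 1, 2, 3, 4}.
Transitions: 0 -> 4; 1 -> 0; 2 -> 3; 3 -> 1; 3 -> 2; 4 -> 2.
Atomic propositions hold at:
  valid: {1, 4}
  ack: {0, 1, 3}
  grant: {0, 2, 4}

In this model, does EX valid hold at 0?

Yes

Sat(EX valid) = {s : some successor in {1, 4}} = {0, 3}
0 ∈ Sat(EX valid) = {0, 3}, so the formula holds at 0.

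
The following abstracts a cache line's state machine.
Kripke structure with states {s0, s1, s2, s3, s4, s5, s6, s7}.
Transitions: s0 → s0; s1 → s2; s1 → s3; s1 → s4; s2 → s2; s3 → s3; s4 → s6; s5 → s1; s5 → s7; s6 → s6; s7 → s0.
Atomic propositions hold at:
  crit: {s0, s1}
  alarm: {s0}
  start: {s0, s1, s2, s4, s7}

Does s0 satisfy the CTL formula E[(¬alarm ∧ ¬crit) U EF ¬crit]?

No

Sat(¬alarm) = {s1, s2, s3, s4, s5, s6, s7}
Sat(¬crit) = {s2, s3, s4, s5, s6, s7}
Sat(¬alarm ∧ ¬crit) = {s2, s3, s4, s5, s6, s7}
EF ¬crit: least fixpoint, start Z0 = {s2, s3, s4, s5, s6, s7}, add states with some successor in Z. Z1 = {s1, s2, s3, s4, s5, s6, s7}; fixed.
Sat(EF ¬crit) = {s1, s2, s3, s4, s5, s6, s7}
E[(¬alarm ∧ ¬crit) U EF ¬crit]: least fixpoint, start Z0 = Sat(EF ¬crit) = {s1, s2, s3, s4, s5, s6, s7}, add states in Sat(¬alarm ∧ ¬crit) with some successor in Z. Already a fixed point.
Sat(E[(¬alarm ∧ ¬crit) U EF ¬crit]) = {s1, s2, s3, s4, s5, s6, s7}
s0 ∉ Sat(E[(¬alarm ∧ ¬crit) U EF ¬crit]) = {s1, s2, s3, s4, s5, s6, s7}, so the formula does not hold at s0.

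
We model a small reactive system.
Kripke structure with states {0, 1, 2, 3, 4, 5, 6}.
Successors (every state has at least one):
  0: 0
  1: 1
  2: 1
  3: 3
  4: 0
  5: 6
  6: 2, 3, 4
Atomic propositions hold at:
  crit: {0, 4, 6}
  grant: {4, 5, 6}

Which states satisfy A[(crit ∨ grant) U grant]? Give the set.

Sat(crit ∨ grant) = {0, 4, 5, 6}
A[(crit ∨ grant) U grant]: least fixpoint, start Z0 = Sat(grant) = {4, 5, 6}, add states in Sat(crit ∨ grant) with every successor in Z. Already a fixed point.
Sat(A[(crit ∨ grant) U grant]) = {4, 5, 6}

{4, 5, 6}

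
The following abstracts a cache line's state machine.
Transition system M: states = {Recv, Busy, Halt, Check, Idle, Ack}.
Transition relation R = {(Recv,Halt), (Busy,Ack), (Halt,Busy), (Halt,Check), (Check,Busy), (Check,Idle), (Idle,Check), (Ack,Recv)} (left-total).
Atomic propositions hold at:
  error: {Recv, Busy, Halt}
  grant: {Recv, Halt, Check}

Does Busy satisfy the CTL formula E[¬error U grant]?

Sat(¬error) = {Check, Idle, Ack}
E[¬error U grant]: least fixpoint, start Z0 = Sat(grant) = {Recv, Halt, Check}, add states in Sat(¬error) with some successor in Z. Z1 = {Recv, Halt, Check, Idle, Ack}; fixed.
Sat(E[¬error U grant]) = {Recv, Halt, Check, Idle, Ack}
Busy ∉ Sat(E[¬error U grant]) = {Recv, Halt, Check, Idle, Ack}, so the formula does not hold at Busy.

No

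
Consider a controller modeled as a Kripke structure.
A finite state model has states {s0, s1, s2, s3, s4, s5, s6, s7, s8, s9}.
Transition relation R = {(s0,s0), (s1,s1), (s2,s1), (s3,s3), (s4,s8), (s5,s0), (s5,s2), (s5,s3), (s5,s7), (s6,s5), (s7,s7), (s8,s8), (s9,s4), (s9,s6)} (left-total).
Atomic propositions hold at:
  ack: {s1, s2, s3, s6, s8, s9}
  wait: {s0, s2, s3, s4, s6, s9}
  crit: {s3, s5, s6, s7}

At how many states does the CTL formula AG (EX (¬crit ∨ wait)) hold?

Sat(¬crit) = {s0, s1, s2, s4, s8, s9}
Sat(¬crit ∨ wait) = {s0, s1, s2, s3, s4, s6, s8, s9}
Sat(EX (¬crit ∨ wait)) = {s : some successor in {s0, s1, s2, s3, s4, s6, s8, s9}} = {s0, s1, s2, s3, s4, s5, s8, s9}
AG (EX (¬crit ∨ wait)): greatest fixpoint, start Z0 = {s0, s1, s2, s3, s4, s5, s8, s9}, keep only states in Sat with every successor in Z. Z1 = {s0, s1, s2, s3, s4, s8}; fixed.
Sat(AG (EX (¬crit ∨ wait))) = {s0, s1, s2, s3, s4, s8}
|Sat(AG (EX (¬crit ∨ wait)))| = |{s0, s1, s2, s3, s4, s8}| = 6.

6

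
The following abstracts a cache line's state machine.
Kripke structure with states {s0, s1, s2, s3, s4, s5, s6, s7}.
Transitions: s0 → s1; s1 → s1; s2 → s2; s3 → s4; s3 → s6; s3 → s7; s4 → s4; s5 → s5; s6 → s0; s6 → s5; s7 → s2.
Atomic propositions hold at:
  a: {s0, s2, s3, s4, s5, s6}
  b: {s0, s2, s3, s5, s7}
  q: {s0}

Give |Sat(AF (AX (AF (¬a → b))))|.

6

Sat(¬a) = {s1, s7}
Sat(¬a → b) = {s0, s2, s3, s4, s5, s6, s7}
AF (¬a → b): least fixpoint, start Z0 = {s0, s2, s3, s4, s5, s6, s7}, add states with every successor in Z. Already a fixed point.
Sat(AF (¬a → b)) = {s0, s2, s3, s4, s5, s6, s7}
Sat(AX (AF (¬a → b))) = {s : every successor in {s0, s2, s3, s4, s5, s6, s7}} = {s2, s3, s4, s5, s6, s7}
AF (AX (AF (¬a → b))): least fixpoint, start Z0 = {s2, s3, s4, s5, s6, s7}, add states with every successor in Z. Already a fixed point.
Sat(AF (AX (AF (¬a → b)))) = {s2, s3, s4, s5, s6, s7}
|Sat(AF (AX (AF (¬a → b))))| = |{s2, s3, s4, s5, s6, s7}| = 6.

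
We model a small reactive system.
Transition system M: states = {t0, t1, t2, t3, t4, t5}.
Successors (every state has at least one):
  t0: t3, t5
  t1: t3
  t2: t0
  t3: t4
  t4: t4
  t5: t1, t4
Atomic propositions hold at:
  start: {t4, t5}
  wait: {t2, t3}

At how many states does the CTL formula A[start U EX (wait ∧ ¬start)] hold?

Sat(¬start) = {t0, t1, t2, t3}
Sat(wait ∧ ¬start) = {t2, t3}
Sat(EX (wait ∧ ¬start)) = {s : some successor in {t2, t3}} = {t0, t1}
A[start U EX (wait ∧ ¬start)]: least fixpoint, start Z0 = Sat(EX (wait ∧ ¬start)) = {t0, t1}, add states in Sat(start) with every successor in Z. Already a fixed point.
Sat(A[start U EX (wait ∧ ¬start)]) = {t0, t1}
|Sat(A[start U EX (wait ∧ ¬start)])| = |{t0, t1}| = 2.

2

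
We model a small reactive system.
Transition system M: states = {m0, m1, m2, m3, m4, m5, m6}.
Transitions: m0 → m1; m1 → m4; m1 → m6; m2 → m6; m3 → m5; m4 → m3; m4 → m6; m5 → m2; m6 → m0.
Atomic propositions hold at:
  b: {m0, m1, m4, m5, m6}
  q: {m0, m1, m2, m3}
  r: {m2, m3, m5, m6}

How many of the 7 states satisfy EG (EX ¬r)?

3

Sat(¬r) = {m0, m1, m4}
Sat(EX ¬r) = {s : some successor in {m0, m1, m4}} = {m0, m1, m6}
EG (EX ¬r): greatest fixpoint, start Z0 = {m0, m1, m6}, keep only states in Sat with some successor in Z. Already a fixed point.
Sat(EG (EX ¬r)) = {m0, m1, m6}
|Sat(EG (EX ¬r))| = |{m0, m1, m6}| = 3.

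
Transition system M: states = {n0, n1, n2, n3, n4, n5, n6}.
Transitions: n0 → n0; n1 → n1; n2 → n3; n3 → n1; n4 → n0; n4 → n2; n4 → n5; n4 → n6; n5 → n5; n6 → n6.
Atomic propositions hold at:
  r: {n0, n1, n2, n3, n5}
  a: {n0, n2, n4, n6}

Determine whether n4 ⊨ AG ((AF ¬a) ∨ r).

Sat(¬a) = {n1, n3, n5}
AF ¬a: least fixpoint, start Z0 = {n1, n3, n5}, add states with every successor in Z. Z1 = {n1, n2, n3, n5}; fixed.
Sat(AF ¬a) = {n1, n2, n3, n5}
Sat((AF ¬a) ∨ r) = {n0, n1, n2, n3, n5}
AG ((AF ¬a) ∨ r): greatest fixpoint, start Z0 = {n0, n1, n2, n3, n5}, keep only states in Sat with every successor in Z. Already a fixed point.
Sat(AG ((AF ¬a) ∨ r)) = {n0, n1, n2, n3, n5}
n4 ∉ Sat(AG ((AF ¬a) ∨ r)) = {n0, n1, n2, n3, n5}, so the formula does not hold at n4.

No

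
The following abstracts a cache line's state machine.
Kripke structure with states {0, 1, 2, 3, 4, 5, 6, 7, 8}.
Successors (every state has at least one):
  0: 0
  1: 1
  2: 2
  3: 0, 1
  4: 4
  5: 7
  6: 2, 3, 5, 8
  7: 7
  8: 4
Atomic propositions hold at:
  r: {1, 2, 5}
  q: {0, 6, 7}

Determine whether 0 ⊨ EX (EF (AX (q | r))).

Sat(q | r) = {0, 1, 2, 5, 6, 7}
Sat(AX (q | r)) = {s : every successor in {0, 1, 2, 5, 6, 7}} = {0, 1, 2, 3, 5, 7}
EF (AX (q | r)): least fixpoint, start Z0 = {0, 1, 2, 3, 5, 7}, add states with some successor in Z. Z1 = {0, 1, 2, 3, 5, 6, 7}; fixed.
Sat(EF (AX (q | r))) = {0, 1, 2, 3, 5, 6, 7}
Sat(EX (EF (AX (q | r)))) = {s : some successor in {0, 1, 2, 3, 5, 6, 7}} = {0, 1, 2, 3, 5, 6, 7}
0 ∈ Sat(EX (EF (AX (q | r)))) = {0, 1, 2, 3, 5, 6, 7}, so the formula holds at 0.

Yes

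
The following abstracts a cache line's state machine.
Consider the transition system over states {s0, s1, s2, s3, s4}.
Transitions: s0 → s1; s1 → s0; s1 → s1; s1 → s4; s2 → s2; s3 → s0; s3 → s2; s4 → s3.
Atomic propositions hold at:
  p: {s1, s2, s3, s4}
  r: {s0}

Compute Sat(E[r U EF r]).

EF r: least fixpoint, start Z0 = {s0}, add states with some successor in Z. Z1 = {s0, s1, s3}; Z2 = {s0, s1, s3, s4}; fixed.
Sat(EF r) = {s0, s1, s3, s4}
E[r U EF r]: least fixpoint, start Z0 = Sat(EF r) = {s0, s1, s3, s4}, add states in Sat(r) with some successor in Z. Already a fixed point.
Sat(E[r U EF r]) = {s0, s1, s3, s4}

{s0, s1, s3, s4}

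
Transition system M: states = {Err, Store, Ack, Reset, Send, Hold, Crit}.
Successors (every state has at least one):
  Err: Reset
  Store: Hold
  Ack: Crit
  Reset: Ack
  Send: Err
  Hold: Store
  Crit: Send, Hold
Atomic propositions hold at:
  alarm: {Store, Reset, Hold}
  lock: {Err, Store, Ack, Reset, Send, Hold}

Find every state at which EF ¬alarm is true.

Sat(¬alarm) = {Err, Ack, Send, Crit}
EF ¬alarm: least fixpoint, start Z0 = {Err, Ack, Send, Crit}, add states with some successor in Z. Z1 = {Err, Ack, Reset, Send, Crit}; fixed.
Sat(EF ¬alarm) = {Err, Ack, Reset, Send, Crit}

{Err, Ack, Reset, Send, Crit}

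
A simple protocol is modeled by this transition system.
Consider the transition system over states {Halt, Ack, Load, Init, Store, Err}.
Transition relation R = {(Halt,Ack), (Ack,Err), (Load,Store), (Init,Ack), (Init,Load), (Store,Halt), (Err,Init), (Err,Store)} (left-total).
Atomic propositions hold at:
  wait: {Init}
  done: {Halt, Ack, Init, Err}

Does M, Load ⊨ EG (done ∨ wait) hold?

Sat(done ∨ wait) = {Halt, Ack, Init, Err}
EG (done ∨ wait): greatest fixpoint, start Z0 = {Halt, Ack, Init, Err}, keep only states in Sat with some successor in Z. Already a fixed point.
Sat(EG (done ∨ wait)) = {Halt, Ack, Init, Err}
Load ∉ Sat(EG (done ∨ wait)) = {Halt, Ack, Init, Err}, so the formula does not hold at Load.

No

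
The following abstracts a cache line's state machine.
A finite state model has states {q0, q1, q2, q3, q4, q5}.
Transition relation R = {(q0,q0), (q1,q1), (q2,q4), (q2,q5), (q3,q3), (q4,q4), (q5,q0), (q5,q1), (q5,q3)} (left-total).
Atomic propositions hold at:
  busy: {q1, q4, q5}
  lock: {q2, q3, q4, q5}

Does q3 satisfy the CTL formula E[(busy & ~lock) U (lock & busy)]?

Sat(~lock) = {q0, q1}
Sat(busy & ~lock) = {q1}
Sat(lock & busy) = {q4, q5}
E[(busy & ~lock) U (lock & busy)]: least fixpoint, start Z0 = Sat((lock & busy)) = {q4, q5}, add states in Sat(busy & ~lock) with some successor in Z. Already a fixed point.
Sat(E[(busy & ~lock) U (lock & busy)]) = {q4, q5}
q3 ∉ Sat(E[(busy & ~lock) U (lock & busy)]) = {q4, q5}, so the formula does not hold at q3.

No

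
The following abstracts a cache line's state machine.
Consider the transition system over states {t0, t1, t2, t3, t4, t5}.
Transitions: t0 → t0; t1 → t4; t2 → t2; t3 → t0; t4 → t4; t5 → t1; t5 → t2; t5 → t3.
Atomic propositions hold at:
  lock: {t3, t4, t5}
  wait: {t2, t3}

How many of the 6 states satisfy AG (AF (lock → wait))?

Sat(lock → wait) = {t0, t1, t2, t3}
AF (lock → wait): least fixpoint, start Z0 = {t0, t1, t2, t3}, add states with every successor in Z. Z1 = {t0, t1, t2, t3, t5}; fixed.
Sat(AF (lock → wait)) = {t0, t1, t2, t3, t5}
AG (AF (lock → wait)): greatest fixpoint, start Z0 = {t0, t1, t2, t3, t5}, keep only states in Sat with every successor in Z. Z1 = {t0, t2, t3, t5}; Z2 = {t0, t2, t3}; fixed.
Sat(AG (AF (lock → wait))) = {t0, t2, t3}
|Sat(AG (AF (lock → wait)))| = |{t0, t2, t3}| = 3.

3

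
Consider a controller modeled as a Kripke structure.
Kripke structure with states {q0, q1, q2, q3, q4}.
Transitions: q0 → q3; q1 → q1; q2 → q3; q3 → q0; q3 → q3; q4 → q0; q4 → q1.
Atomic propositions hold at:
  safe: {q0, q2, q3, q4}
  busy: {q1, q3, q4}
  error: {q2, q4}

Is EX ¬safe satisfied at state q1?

Yes

Sat(¬safe) = {q1}
Sat(EX ¬safe) = {s : some successor in {q1}} = {q1, q4}
q1 ∈ Sat(EX ¬safe) = {q1, q4}, so the formula holds at q1.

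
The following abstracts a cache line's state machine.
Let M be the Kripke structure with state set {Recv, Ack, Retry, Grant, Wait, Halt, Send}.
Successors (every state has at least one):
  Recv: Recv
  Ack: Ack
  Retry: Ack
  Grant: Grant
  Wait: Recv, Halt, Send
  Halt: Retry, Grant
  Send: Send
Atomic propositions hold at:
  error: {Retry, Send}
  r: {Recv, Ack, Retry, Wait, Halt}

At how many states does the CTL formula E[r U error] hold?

E[r U error]: least fixpoint, start Z0 = Sat(error) = {Retry, Send}, add states in Sat(r) with some successor in Z. Z1 = {Retry, Wait, Halt, Send}; fixed.
Sat(E[r U error]) = {Retry, Wait, Halt, Send}
|Sat(E[r U error])| = |{Retry, Wait, Halt, Send}| = 4.

4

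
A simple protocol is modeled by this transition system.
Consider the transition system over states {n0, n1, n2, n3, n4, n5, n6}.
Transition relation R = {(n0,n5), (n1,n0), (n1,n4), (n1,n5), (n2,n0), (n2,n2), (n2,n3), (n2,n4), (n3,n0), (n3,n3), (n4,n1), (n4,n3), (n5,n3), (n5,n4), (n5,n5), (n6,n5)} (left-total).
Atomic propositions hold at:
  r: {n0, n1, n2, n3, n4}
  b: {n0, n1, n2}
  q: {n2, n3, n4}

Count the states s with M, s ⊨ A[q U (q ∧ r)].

Sat(q ∧ r) = {n2, n3, n4}
A[q U (q ∧ r)]: least fixpoint, start Z0 = Sat((q ∧ r)) = {n2, n3, n4}, add states in Sat(q) with every successor in Z. Already a fixed point.
Sat(A[q U (q ∧ r)]) = {n2, n3, n4}
|Sat(A[q U (q ∧ r)])| = |{n2, n3, n4}| = 3.

3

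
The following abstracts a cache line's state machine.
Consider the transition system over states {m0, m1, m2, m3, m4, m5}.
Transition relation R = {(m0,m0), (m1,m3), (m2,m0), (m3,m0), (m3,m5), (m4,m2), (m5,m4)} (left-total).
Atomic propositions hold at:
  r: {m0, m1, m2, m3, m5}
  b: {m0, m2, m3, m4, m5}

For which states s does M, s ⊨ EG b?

EG b: greatest fixpoint, start Z0 = {m0, m2, m3, m4, m5}, keep only states in Sat with some successor in Z. Already a fixed point.
Sat(EG b) = {m0, m2, m3, m4, m5}

{m0, m2, m3, m4, m5}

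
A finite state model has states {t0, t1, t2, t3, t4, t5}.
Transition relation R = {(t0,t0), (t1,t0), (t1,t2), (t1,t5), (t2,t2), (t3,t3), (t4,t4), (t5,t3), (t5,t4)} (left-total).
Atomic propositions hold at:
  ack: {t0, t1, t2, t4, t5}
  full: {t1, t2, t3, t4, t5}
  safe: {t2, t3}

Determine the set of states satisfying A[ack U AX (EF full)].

{t2, t3, t4, t5}

EF full: least fixpoint, start Z0 = {t1, t2, t3, t4, t5}, add states with some successor in Z. Already a fixed point.
Sat(EF full) = {t1, t2, t3, t4, t5}
Sat(AX (EF full)) = {s : every successor in {t1, t2, t3, t4, t5}} = {t2, t3, t4, t5}
A[ack U AX (EF full)]: least fixpoint, start Z0 = Sat(AX (EF full)) = {t2, t3, t4, t5}, add states in Sat(ack) with every successor in Z. Already a fixed point.
Sat(A[ack U AX (EF full)]) = {t2, t3, t4, t5}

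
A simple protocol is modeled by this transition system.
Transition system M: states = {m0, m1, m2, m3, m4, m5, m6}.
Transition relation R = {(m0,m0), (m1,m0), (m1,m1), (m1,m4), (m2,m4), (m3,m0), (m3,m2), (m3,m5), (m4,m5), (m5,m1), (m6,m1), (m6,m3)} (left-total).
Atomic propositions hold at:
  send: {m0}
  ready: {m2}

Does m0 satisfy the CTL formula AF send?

Yes

AF send: least fixpoint, start Z0 = {m0}, add states with every successor in Z. Already a fixed point.
Sat(AF send) = {m0}
m0 ∈ Sat(AF send) = {m0}, so the formula holds at m0.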